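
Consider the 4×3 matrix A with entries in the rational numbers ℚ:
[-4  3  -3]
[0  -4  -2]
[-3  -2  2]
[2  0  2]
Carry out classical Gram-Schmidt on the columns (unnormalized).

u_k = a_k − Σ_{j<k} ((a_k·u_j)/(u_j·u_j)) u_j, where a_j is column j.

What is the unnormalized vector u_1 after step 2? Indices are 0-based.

Step 1: u_0 = a_0 = (-4, 0, -3, 2).
Step 2: u_1 = a_1 − (-6/29)·u_0 = (63/29, -4, -76/29, 12/29).

u_1 = (63/29, -4, -76/29, 12/29)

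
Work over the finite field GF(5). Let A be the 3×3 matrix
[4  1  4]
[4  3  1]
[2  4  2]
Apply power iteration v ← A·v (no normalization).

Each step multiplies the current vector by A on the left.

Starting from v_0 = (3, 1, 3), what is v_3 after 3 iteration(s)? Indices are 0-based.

v_0 = (3, 1, 3).
v_1 = A·v_0 = (0, 3, 1).
v_2 = A·v_1 = (2, 0, 4).
v_3 = A·v_2 = (4, 2, 2).

v_3 = (4, 2, 2)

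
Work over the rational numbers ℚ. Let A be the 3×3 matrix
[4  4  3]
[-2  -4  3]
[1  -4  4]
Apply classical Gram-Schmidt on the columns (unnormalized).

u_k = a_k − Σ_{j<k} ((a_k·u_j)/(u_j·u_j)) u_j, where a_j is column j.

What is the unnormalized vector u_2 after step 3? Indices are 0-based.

Step 1: u_0 = a_0 = (4, -2, 1).
Step 2: u_1 = a_1 − (20/21)·u_0 = (4/21, -44/21, -104/21).
Step 3: u_2 = a_2 − (10/21)·u_0 − (-67/76)·u_1 = (24/19, 40/19, -16/19).

u_2 = (24/19, 40/19, -16/19)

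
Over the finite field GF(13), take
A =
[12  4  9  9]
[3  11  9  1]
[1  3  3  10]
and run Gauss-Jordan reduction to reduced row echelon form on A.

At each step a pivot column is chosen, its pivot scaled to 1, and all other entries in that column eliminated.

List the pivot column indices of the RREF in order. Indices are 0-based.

pivot columns: 0, 1, 2

pivot(0,0)=12: scale R0 → (1, 9, 4, 4)
  clear (1,0): R1 −= (3)R0 → (0, 10, 10, 2)
  clear (2,0): R2 −= (1)R0 → (0, 7, 12, 6)
pivot(1,1)=10: scale R1 → (0, 1, 1, 8)
  clear (0,1): R0 −= (9)R1 → (1, 0, 8, 10)
  clear (2,1): R2 −= (7)R1 → (0, 0, 5, 2)
pivot(2,2)=5: scale R2 → (0, 0, 1, 3)
  clear (0,2): R0 −= (8)R2 → (1, 0, 0, 12)
  clear (1,2): R1 −= (1)R2 → (0, 1, 0, 5)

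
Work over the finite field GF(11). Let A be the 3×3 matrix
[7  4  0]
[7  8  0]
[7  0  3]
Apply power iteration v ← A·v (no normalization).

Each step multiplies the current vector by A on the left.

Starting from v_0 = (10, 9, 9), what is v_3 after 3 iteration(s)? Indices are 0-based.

v_0 = (10, 9, 9).
v_1 = A·v_0 = (7, 10, 9).
v_2 = A·v_1 = (1, 8, 10).
v_3 = A·v_2 = (6, 5, 4).

v_3 = (6, 5, 4)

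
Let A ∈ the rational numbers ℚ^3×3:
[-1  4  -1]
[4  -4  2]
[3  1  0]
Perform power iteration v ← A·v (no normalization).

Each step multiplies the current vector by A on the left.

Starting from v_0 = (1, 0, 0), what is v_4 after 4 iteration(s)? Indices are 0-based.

v_4 = (499, -684, -99)

v_0 = (1, 0, 0).
v_1 = A·v_0 = (-1, 4, 3).
v_2 = A·v_1 = (14, -14, 1).
v_3 = A·v_2 = (-71, 114, 28).
v_4 = A·v_3 = (499, -684, -99).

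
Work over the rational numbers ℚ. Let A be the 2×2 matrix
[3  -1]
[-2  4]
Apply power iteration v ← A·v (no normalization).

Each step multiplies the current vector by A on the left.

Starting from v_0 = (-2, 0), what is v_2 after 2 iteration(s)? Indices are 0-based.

v_0 = (-2, 0).
v_1 = A·v_0 = (-6, 4).
v_2 = A·v_1 = (-22, 28).

v_2 = (-22, 28)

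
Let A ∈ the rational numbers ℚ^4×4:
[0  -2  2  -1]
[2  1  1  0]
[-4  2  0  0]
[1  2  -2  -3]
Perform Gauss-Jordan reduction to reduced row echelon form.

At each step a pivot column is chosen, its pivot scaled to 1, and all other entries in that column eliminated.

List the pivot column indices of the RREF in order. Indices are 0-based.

pivot columns: 0, 1, 2, 3

pivot(0,0): swap R0↔R1
pivot(0,0)=2: scale R0 → (1, 1/2, 1/2, 0)
  clear (2,0): R2 −= (-4)R0 → (0, 4, 2, 0)
  clear (3,0): R3 −= (1)R0 → (0, 3/2, -5/2, -3)
pivot(1,1)=-2: scale R1 → (0, 1, -1, 1/2)
  clear (0,1): R0 −= (1/2)R1 → (1, 0, 1, -1/4)
  clear (2,1): R2 −= (4)R1 → (0, 0, 6, -2)
  clear (3,1): R3 −= (3/2)R1 → (0, 0, -1, -15/4)
pivot(2,2)=6: scale R2 → (0, 0, 1, -1/3)
  clear (0,2): R0 −= (1)R2 → (1, 0, 0, 1/12)
  clear (1,2): R1 −= (-1)R2 → (0, 1, 0, 1/6)
  clear (3,2): R3 −= (-1)R2 → (0, 0, 0, -49/12)
pivot(3,3)=-49/12: scale R3 → (0, 0, 0, 1)
  clear (0,3): R0 −= (1/12)R3 → (1, 0, 0, 0)
  clear (1,3): R1 −= (1/6)R3 → (0, 1, 0, 0)
  clear (2,3): R2 −= (-1/3)R3 → (0, 0, 1, 0)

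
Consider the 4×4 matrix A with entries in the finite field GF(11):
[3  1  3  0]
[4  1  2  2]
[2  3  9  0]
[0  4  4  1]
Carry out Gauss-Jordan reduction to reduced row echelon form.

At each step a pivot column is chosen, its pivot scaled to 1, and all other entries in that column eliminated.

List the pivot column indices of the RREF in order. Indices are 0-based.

step 1: normalize row 0 (÷3) = (1, 4, 1, 0)
  row 1: subtract 4×row0 = (0, 7, 9, 2)
  row 2: subtract 2×row0 = (0, 6, 7, 0)
step 2: normalize row 1 (÷7) = (0, 1, 6, 5)
  row 0: subtract 4×row1 = (1, 0, 10, 2)
  row 2: subtract 6×row1 = (0, 0, 4, 3)
  row 3: subtract 4×row1 = (0, 0, 2, 3)
step 3: normalize row 2 (÷4) = (0, 0, 1, 9)
  row 0: subtract 10×row2 = (1, 0, 0, 0)
  row 1: subtract 6×row2 = (0, 1, 0, 6)
  row 3: subtract 2×row2 = (0, 0, 0, 7)
step 4: normalize row 3 (÷7) = (0, 0, 0, 1)
  row 1: subtract 6×row3 = (0, 1, 0, 0)
  row 2: subtract 9×row3 = (0, 0, 1, 0)

pivot columns: 0, 1, 2, 3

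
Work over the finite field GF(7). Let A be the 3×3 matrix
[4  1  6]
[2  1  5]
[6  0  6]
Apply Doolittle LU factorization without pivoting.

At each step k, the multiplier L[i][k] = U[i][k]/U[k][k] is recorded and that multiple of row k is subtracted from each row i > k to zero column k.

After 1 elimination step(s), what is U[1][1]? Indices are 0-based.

Step 1: pivot at (0,0) is 4.
  row1 ← row1 − (4)·row0  ⇒  L[1][0]=4, U row1=(0, 4, 2)
  row2 ← row2 − (5)·row0  ⇒  L[2][0]=5, U row2=(0, 2, 4)

U[1][1] = 4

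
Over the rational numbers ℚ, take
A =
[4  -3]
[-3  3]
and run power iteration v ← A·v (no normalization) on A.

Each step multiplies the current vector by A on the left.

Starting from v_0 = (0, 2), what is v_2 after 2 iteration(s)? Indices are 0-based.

v_2 = (-42, 36)

v_0 = (0, 2).
v_1 = A·v_0 = (-6, 6).
v_2 = A·v_1 = (-42, 36).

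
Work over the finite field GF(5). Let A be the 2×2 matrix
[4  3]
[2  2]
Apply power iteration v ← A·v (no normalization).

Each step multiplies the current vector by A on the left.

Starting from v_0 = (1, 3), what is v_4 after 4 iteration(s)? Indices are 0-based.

v_4 = (3, 2)

v_0 = (1, 3).
v_1 = A·v_0 = (3, 3).
v_2 = A·v_1 = (1, 2).
v_3 = A·v_2 = (0, 1).
v_4 = A·v_3 = (3, 2).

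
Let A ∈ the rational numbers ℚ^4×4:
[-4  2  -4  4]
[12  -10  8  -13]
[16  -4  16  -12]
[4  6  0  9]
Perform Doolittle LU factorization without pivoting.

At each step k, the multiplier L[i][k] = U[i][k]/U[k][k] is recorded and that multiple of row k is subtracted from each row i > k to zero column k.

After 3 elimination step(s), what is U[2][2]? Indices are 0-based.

U[2][2] = -4

[col 0] pivot -4
  R1 -= -3*R0 → (0, -4, -4, -1)  (L[1][0] := -3)
  R2 -= -4*R0 → (0, 4, 0, 4)  (L[2][0] := -4)
  R3 -= -1*R0 → (0, 8, -4, 13)  (L[3][0] := -1)
[col 1] pivot -4
  R2 -= -1*R1 → (0, 0, -4, 3)  (L[2][1] := -1)
  R3 -= -2*R1 → (0, 0, -12, 11)  (L[3][1] := -2)
[col 2] pivot -4
  R3 -= 3*R2 → (0, 0, 0, 2)  (L[3][2] := 3)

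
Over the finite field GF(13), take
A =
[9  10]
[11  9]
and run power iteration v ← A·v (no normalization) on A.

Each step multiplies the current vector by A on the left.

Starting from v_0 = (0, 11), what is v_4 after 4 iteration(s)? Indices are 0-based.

v_0 = (0, 11).
v_1 = A·v_0 = (6, 8).
v_2 = A·v_1 = (4, 8).
v_3 = A·v_2 = (12, 12).
v_4 = A·v_3 = (7, 6).

v_4 = (7, 6)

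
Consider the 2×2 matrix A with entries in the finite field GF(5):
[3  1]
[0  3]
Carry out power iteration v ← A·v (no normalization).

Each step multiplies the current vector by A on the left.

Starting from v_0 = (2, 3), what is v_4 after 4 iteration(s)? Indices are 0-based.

v_0 = (2, 3).
v_1 = A·v_0 = (4, 4).
v_2 = A·v_1 = (1, 2).
v_3 = A·v_2 = (0, 1).
v_4 = A·v_3 = (1, 3).

v_4 = (1, 3)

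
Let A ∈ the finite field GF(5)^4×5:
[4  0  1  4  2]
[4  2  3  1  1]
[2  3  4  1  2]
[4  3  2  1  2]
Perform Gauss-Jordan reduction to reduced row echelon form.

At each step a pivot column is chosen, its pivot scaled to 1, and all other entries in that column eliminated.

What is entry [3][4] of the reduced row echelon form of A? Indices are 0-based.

M[3][4] = 3

pivot(0,0)=4: scale R0 → (1, 0, 4, 1, 3)
  clear (1,0): R1 −= (4)R0 → (0, 2, 2, 2, 4)
  clear (2,0): R2 −= (2)R0 → (0, 3, 1, 4, 1)
  clear (3,0): R3 −= (4)R0 → (0, 3, 1, 2, 0)
pivot(1,1)=2: scale R1 → (0, 1, 1, 1, 2)
  clear (2,1): R2 −= (3)R1 → (0, 0, 3, 1, 0)
  clear (3,1): R3 −= (3)R1 → (0, 0, 3, 4, 4)
pivot(2,2)=3: scale R2 → (0, 0, 1, 2, 0)
  clear (0,2): R0 −= (4)R2 → (1, 0, 0, 3, 3)
  clear (1,2): R1 −= (1)R2 → (0, 1, 0, 4, 2)
  clear (3,2): R3 −= (3)R2 → (0, 0, 0, 3, 4)
pivot(3,3)=3: scale R3 → (0, 0, 0, 1, 3)
  clear (0,3): R0 −= (3)R3 → (1, 0, 0, 0, 4)
  clear (1,3): R1 −= (4)R3 → (0, 1, 0, 0, 0)
  clear (2,3): R2 −= (2)R3 → (0, 0, 1, 0, 4)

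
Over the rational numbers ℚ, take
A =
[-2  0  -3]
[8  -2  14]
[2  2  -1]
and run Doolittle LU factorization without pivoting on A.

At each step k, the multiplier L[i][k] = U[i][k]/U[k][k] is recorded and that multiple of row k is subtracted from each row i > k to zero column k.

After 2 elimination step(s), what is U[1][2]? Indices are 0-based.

U[1][2] = 2

Step 1: pivot at (0,0) is -2.
  row1 ← row1 − (-4)·row0  ⇒  L[1][0]=-4, U row1=(0, -2, 2)
  row2 ← row2 − (-1)·row0  ⇒  L[2][0]=-1, U row2=(0, 2, -4)
Step 2: pivot at (1,1) is -2.
  row2 ← row2 − (-1)·row1  ⇒  L[2][1]=-1, U row2=(0, 0, -2)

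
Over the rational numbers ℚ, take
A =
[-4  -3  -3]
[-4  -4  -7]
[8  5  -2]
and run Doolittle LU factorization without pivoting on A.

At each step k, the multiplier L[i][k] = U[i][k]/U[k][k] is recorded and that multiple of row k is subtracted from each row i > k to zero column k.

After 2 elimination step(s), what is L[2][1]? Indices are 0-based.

L[2][1] = 1

Step 1: pivot at (0,0) is -4.
  row1 ← row1 − (1)·row0  ⇒  L[1][0]=1, U row1=(0, -1, -4)
  row2 ← row2 − (-2)·row0  ⇒  L[2][0]=-2, U row2=(0, -1, -8)
Step 2: pivot at (1,1) is -1.
  row2 ← row2 − (1)·row1  ⇒  L[2][1]=1, U row2=(0, 0, -4)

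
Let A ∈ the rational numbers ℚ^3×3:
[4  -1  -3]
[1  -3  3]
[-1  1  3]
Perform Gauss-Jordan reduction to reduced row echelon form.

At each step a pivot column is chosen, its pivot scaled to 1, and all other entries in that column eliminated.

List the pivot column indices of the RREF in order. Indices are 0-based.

pivot columns: 0, 1, 2

[1] R0 /= 4  ⇒  (1, -1/4, -3/4)
     R1 -= 1·R0  ⇒  (0, -11/4, 15/4)
     R2 -= -1·R0  ⇒  (0, 3/4, 9/4)
[2] R1 /= -11/4  ⇒  (0, 1, -15/11)
     R0 -= -1/4·R1  ⇒  (1, 0, -12/11)
     R2 -= 3/4·R1  ⇒  (0, 0, 36/11)
[3] R2 /= 36/11  ⇒  (0, 0, 1)
     R0 -= -12/11·R2  ⇒  (1, 0, 0)
     R1 -= -15/11·R2  ⇒  (0, 1, 0)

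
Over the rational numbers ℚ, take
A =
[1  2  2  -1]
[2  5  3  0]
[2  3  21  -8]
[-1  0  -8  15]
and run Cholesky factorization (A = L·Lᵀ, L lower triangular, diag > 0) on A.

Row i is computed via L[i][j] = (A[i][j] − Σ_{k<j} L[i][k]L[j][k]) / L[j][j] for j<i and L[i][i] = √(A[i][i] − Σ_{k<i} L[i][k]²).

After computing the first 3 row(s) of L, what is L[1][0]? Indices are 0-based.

L[1][0] = 2

Step 1: L[0][0] = √(1) = 1.
  L[1][0] = (2) / L[0][0] = 2.
Step 2: L[1][1] = √(1) = 1.
  L[2][0] = (2) / L[0][0] = 2.
  L[2][1] = (-1) / L[1][1] = -1.
Step 3: L[2][2] = √(16) = 4.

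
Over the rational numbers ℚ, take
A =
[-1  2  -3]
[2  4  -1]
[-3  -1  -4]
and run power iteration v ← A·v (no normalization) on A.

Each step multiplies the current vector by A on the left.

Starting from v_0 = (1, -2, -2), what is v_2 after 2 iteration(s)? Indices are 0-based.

v_0 = (1, -2, -2).
v_1 = A·v_0 = (1, -4, 7).
v_2 = A·v_1 = (-30, -21, -27).

v_2 = (-30, -21, -27)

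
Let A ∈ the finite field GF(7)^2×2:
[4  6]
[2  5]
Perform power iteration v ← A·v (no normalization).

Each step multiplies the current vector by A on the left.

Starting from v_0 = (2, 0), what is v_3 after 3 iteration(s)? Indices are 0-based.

v_0 = (2, 0).
v_1 = A·v_0 = (1, 4).
v_2 = A·v_1 = (0, 1).
v_3 = A·v_2 = (6, 5).

v_3 = (6, 5)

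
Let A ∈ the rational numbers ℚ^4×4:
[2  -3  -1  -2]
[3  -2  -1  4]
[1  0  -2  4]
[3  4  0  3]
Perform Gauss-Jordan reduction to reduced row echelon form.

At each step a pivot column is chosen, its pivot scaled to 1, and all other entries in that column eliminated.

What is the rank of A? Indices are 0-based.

rank = 4

pivot(0,0)=2: scale R0 → (1, -3/2, -1/2, -1)
  clear (1,0): R1 −= (3)R0 → (0, 5/2, 1/2, 7)
  clear (2,0): R2 −= (1)R0 → (0, 3/2, -3/2, 5)
  clear (3,0): R3 −= (3)R0 → (0, 17/2, 3/2, 6)
pivot(1,1)=5/2: scale R1 → (0, 1, 1/5, 14/5)
  clear (0,1): R0 −= (-3/2)R1 → (1, 0, -1/5, 16/5)
  clear (2,1): R2 −= (3/2)R1 → (0, 0, -9/5, 4/5)
  clear (3,1): R3 −= (17/2)R1 → (0, 0, -1/5, -89/5)
pivot(2,2)=-9/5: scale R2 → (0, 0, 1, -4/9)
  clear (0,2): R0 −= (-1/5)R2 → (1, 0, 0, 28/9)
  clear (1,2): R1 −= (1/5)R2 → (0, 1, 0, 26/9)
  clear (3,2): R3 −= (-1/5)R2 → (0, 0, 0, -161/9)
pivot(3,3)=-161/9: scale R3 → (0, 0, 0, 1)
  clear (0,3): R0 −= (28/9)R3 → (1, 0, 0, 0)
  clear (1,3): R1 −= (26/9)R3 → (0, 1, 0, 0)
  clear (2,3): R2 −= (-4/9)R3 → (0, 0, 1, 0)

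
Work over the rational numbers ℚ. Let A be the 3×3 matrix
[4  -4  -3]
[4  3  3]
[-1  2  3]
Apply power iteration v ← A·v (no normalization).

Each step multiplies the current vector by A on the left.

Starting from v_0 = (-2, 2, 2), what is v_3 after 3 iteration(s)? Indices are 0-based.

v_0 = (-2, 2, 2).
v_1 = A·v_0 = (-22, 4, 12).
v_2 = A·v_1 = (-140, -40, 66).
v_3 = A·v_2 = (-598, -482, 258).

v_3 = (-598, -482, 258)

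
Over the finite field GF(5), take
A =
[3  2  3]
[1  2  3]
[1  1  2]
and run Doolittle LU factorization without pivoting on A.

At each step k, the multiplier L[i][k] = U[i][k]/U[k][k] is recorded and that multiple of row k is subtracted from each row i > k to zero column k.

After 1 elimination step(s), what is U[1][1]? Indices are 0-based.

U[1][1] = 3

Step 1: pivot at (0,0) is 3.
  row1 ← row1 − (2)·row0  ⇒  L[1][0]=2, U row1=(0, 3, 2)
  row2 ← row2 − (2)·row0  ⇒  L[2][0]=2, U row2=(0, 2, 1)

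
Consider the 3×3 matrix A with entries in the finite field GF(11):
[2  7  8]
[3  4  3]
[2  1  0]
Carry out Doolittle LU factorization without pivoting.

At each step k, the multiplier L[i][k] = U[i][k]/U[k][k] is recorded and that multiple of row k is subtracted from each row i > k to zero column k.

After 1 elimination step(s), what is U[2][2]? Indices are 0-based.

k=0: U[0][0]=2
  eliminate (1,0): mult=7, new row 1: (0, 10, 2); set L[1][0]=7
  eliminate (2,0): mult=1, new row 2: (0, 5, 3); set L[2][0]=1

U[2][2] = 3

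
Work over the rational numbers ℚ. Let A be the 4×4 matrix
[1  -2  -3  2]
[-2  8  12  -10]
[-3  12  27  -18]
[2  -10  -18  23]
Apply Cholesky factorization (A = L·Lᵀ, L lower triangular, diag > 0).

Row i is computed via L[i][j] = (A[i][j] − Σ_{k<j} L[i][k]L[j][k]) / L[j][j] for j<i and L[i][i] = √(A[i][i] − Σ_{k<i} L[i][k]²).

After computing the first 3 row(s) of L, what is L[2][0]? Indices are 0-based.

Step 1: L[0][0] = √(1) = 1.
  L[1][0] = (-2) / L[0][0] = -2.
Step 2: L[1][1] = √(4) = 2.
  L[2][0] = (-3) / L[0][0] = -3.
  L[2][1] = (6) / L[1][1] = 3.
Step 3: L[2][2] = √(9) = 3.

L[2][0] = -3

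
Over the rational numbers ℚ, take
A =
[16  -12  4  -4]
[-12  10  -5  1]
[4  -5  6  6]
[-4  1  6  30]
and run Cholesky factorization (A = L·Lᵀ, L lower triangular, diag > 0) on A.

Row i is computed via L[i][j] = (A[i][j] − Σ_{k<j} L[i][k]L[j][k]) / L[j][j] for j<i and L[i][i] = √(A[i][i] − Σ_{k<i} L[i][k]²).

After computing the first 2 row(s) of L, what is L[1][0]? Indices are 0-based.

L[1][0] = -3

Step 1: L[0][0] = √(16) = 4.
  L[1][0] = (-12) / L[0][0] = -3.
Step 2: L[1][1] = √(1) = 1.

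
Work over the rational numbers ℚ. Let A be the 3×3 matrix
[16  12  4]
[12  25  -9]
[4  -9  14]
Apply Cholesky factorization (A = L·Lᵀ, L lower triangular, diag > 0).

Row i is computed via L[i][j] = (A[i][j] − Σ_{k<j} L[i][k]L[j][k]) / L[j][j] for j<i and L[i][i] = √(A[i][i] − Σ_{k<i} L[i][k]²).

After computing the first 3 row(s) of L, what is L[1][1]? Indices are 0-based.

L[1][1] = 4

Step 1: L[0][0] = √(16) = 4.
  L[1][0] = (12) / L[0][0] = 3.
Step 2: L[1][1] = √(16) = 4.
  L[2][0] = (4) / L[0][0] = 1.
  L[2][1] = (-12) / L[1][1] = -3.
Step 3: L[2][2] = √(4) = 2.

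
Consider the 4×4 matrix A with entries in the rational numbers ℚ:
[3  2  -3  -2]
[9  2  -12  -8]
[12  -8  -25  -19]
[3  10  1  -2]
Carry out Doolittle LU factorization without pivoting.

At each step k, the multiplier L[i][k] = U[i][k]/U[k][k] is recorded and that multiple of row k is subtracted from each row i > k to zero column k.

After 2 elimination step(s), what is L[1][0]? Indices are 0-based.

k=0: U[0][0]=3
  eliminate (1,0): mult=3, new row 1: (0, -4, -3, -2); set L[1][0]=3
  eliminate (2,0): mult=4, new row 2: (0, -16, -13, -11); set L[2][0]=4
  eliminate (3,0): mult=1, new row 3: (0, 8, 4, 0); set L[3][0]=1
k=1: U[1][1]=-4
  eliminate (2,1): mult=4, new row 2: (0, 0, -1, -3); set L[2][1]=4
  eliminate (3,1): mult=-2, new row 3: (0, 0, -2, -4); set L[3][1]=-2

L[1][0] = 3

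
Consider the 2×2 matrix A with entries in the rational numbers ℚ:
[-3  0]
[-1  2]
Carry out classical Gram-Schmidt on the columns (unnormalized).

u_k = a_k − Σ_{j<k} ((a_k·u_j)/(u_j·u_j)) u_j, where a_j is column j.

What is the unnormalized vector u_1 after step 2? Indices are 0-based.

u_1 = (-3/5, 9/5)

Step 1: u_0 = a_0 = (-3, -1).
Step 2: u_1 = a_1 − (-1/5)·u_0 = (-3/5, 9/5).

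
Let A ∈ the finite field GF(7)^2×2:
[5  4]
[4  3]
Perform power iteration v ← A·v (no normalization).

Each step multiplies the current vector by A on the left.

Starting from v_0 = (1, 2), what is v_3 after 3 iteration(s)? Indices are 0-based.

v_3 = (6, 1)

v_0 = (1, 2).
v_1 = A·v_0 = (6, 3).
v_2 = A·v_1 = (0, 5).
v_3 = A·v_2 = (6, 1).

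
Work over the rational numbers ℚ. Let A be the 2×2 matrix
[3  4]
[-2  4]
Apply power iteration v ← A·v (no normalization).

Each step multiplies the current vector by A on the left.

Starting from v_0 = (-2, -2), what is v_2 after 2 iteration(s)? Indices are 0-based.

v_2 = (-58, 12)

v_0 = (-2, -2).
v_1 = A·v_0 = (-14, -4).
v_2 = A·v_1 = (-58, 12).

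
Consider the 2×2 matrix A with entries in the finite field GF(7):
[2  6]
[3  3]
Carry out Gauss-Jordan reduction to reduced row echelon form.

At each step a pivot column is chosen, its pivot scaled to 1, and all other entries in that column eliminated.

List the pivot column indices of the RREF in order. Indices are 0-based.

pivot(0,0)=2: scale R0 → (1, 3)
  clear (1,0): R1 −= (3)R0 → (0, 1)
pivot(1,1)=1: scale R1 → (0, 1)
  clear (0,1): R0 −= (3)R1 → (1, 0)

pivot columns: 0, 1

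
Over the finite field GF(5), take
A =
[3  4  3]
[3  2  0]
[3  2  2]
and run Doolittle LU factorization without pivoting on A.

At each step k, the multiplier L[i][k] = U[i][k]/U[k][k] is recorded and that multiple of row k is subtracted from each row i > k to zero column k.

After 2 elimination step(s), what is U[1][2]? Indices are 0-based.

U[1][2] = 2

[col 0] pivot 3
  R1 -= 1*R0 → (0, 3, 2)  (L[1][0] := 1)
  R2 -= 1*R0 → (0, 3, 4)  (L[2][0] := 1)
[col 1] pivot 3
  R2 -= 1*R1 → (0, 0, 2)  (L[2][1] := 1)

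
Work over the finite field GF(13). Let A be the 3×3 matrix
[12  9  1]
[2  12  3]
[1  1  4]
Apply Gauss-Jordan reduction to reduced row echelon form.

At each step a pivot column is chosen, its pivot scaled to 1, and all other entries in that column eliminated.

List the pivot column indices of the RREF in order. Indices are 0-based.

pivot columns: 0, 1, 2

[1] R0 /= 12  ⇒  (1, 4, 12)
     R1 -= 2·R0  ⇒  (0, 4, 5)
     R2 -= 1·R0  ⇒  (0, 10, 5)
[2] R1 /= 4  ⇒  (0, 1, 11)
     R0 -= 4·R1  ⇒  (1, 0, 7)
     R2 -= 10·R1  ⇒  (0, 0, 12)
[3] R2 /= 12  ⇒  (0, 0, 1)
     R0 -= 7·R2  ⇒  (1, 0, 0)
     R1 -= 11·R2  ⇒  (0, 1, 0)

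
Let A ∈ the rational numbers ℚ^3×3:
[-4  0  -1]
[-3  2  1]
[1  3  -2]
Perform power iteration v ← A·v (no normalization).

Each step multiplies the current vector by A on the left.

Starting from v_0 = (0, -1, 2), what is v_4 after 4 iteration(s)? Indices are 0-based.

v_4 = (300, 134, -153)

v_0 = (0, -1, 2).
v_1 = A·v_0 = (-2, 0, -7).
v_2 = A·v_1 = (15, -1, 12).
v_3 = A·v_2 = (-72, -35, -12).
v_4 = A·v_3 = (300, 134, -153).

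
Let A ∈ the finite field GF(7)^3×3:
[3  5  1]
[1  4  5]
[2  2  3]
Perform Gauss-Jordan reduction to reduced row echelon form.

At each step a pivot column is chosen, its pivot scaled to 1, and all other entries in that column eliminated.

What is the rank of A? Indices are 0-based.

rank = 2

pivot(0,0)=3: scale R0 → (1, 4, 5)
  clear (1,0): R1 −= (1)R0 → (0, 0, 0)
  clear (2,0): R2 −= (2)R0 → (0, 1, 0)
pivot(1,1): swap R1↔R2
pivot(1,1)=1: scale R1 → (0, 1, 0)
  clear (0,1): R0 −= (4)R1 → (1, 0, 5)
col 2: no nonzero at/below row 2; advance.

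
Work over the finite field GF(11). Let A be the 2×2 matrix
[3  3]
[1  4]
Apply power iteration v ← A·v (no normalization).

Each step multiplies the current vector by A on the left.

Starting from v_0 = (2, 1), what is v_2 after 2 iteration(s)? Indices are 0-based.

v_2 = (1, 0)

v_0 = (2, 1).
v_1 = A·v_0 = (9, 6).
v_2 = A·v_1 = (1, 0).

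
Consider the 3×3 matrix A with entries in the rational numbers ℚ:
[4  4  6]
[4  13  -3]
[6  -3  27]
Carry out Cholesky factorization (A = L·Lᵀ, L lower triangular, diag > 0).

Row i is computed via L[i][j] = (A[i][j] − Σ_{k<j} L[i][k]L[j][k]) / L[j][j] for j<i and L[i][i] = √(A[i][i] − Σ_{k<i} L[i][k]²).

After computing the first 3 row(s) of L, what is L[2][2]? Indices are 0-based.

Step 1: L[0][0] = √(4) = 2.
  L[1][0] = (4) / L[0][0] = 2.
Step 2: L[1][1] = √(9) = 3.
  L[2][0] = (6) / L[0][0] = 3.
  L[2][1] = (-9) / L[1][1] = -3.
Step 3: L[2][2] = √(9) = 3.

L[2][2] = 3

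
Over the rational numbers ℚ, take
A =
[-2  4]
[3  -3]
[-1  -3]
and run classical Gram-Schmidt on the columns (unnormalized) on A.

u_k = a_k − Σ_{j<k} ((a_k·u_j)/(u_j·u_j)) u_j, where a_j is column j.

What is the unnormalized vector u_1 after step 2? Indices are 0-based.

Step 1: u_0 = a_0 = (-2, 3, -1).
Step 2: u_1 = a_1 − (-1)·u_0 = (2, 0, -4).

u_1 = (2, 0, -4)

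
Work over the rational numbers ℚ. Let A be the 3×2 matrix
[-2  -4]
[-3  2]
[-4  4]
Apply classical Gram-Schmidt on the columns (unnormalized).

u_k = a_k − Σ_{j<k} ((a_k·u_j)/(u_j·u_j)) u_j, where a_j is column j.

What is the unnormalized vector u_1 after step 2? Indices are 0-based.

u_1 = (-144/29, 16/29, 60/29)

Step 1: u_0 = a_0 = (-2, -3, -4).
Step 2: u_1 = a_1 − (-14/29)·u_0 = (-144/29, 16/29, 60/29).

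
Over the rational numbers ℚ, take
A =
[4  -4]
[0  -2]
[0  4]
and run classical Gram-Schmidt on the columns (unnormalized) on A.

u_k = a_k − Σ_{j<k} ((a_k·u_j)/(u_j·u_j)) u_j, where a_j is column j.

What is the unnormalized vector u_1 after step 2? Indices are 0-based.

Step 1: u_0 = a_0 = (4, 0, 0).
Step 2: u_1 = a_1 − (-1)·u_0 = (0, -2, 4).

u_1 = (0, -2, 4)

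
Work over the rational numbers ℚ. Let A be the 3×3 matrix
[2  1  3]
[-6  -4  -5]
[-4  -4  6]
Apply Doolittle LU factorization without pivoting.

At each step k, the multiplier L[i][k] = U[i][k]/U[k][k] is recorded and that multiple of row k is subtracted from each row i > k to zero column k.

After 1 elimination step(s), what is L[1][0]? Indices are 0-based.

L[1][0] = -3

Step 1: pivot at (0,0) is 2.
  row1 ← row1 − (-3)·row0  ⇒  L[1][0]=-3, U row1=(0, -1, 4)
  row2 ← row2 − (-2)·row0  ⇒  L[2][0]=-2, U row2=(0, -2, 12)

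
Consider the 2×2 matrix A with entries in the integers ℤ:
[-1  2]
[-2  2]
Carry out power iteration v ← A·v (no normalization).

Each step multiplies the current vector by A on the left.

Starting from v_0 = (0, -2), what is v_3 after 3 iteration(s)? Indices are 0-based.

v_0 = (0, -2).
v_1 = A·v_0 = (-4, -4).
v_2 = A·v_1 = (-4, 0).
v_3 = A·v_2 = (4, 8).

v_3 = (4, 8)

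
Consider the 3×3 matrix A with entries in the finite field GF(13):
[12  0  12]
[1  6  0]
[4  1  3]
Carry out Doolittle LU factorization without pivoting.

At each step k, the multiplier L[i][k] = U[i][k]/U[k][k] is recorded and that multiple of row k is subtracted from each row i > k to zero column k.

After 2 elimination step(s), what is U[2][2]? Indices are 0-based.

Step 1: pivot at (0,0) is 12.
  row1 ← row1 − (12)·row0  ⇒  L[1][0]=12, U row1=(0, 6, 12)
  row2 ← row2 − (9)·row0  ⇒  L[2][0]=9, U row2=(0, 1, 12)
Step 2: pivot at (1,1) is 6.
  row2 ← row2 − (11)·row1  ⇒  L[2][1]=11, U row2=(0, 0, 10)

U[2][2] = 10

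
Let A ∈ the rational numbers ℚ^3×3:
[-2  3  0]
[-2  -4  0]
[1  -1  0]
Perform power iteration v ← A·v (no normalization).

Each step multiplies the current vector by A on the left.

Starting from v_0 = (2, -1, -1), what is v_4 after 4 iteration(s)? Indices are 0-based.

v_0 = (2, -1, -1).
v_1 = A·v_0 = (-7, 0, 3).
v_2 = A·v_1 = (14, 14, -7).
v_3 = A·v_2 = (14, -84, 0).
v_4 = A·v_3 = (-280, 308, 98).

v_4 = (-280, 308, 98)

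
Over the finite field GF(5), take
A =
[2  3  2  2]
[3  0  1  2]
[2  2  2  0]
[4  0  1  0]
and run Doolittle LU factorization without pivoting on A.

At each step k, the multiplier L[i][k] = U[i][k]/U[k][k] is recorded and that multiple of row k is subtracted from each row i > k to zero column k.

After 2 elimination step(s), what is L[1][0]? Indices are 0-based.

[col 0] pivot 2
  R1 -= 4*R0 → (0, 3, 3, 4)  (L[1][0] := 4)
  R2 -= 1*R0 → (0, 4, 0, 3)  (L[2][0] := 1)
  R3 -= 2*R0 → (0, 4, 2, 1)  (L[3][0] := 2)
[col 1] pivot 3
  R2 -= 3*R1 → (0, 0, 1, 1)  (L[2][1] := 3)
  R3 -= 3*R1 → (0, 0, 3, 4)  (L[3][1] := 3)

L[1][0] = 4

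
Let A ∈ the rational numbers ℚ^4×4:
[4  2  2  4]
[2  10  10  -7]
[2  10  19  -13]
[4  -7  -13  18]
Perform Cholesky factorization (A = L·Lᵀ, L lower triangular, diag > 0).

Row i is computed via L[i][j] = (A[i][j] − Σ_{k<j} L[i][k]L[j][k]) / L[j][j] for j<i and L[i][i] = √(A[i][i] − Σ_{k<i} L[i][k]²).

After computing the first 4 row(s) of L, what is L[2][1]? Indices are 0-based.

L[2][1] = 3

Step 1: L[0][0] = √(4) = 2.
  L[1][0] = (2) / L[0][0] = 1.
Step 2: L[1][1] = √(9) = 3.
  L[2][0] = (2) / L[0][0] = 1.
  L[2][1] = (9) / L[1][1] = 3.
Step 3: L[2][2] = √(9) = 3.
  L[3][0] = (4) / L[0][0] = 2.
  L[3][1] = (-9) / L[1][1] = -3.
  L[3][2] = (-6) / L[2][2] = -2.
Step 4: L[3][3] = √(1) = 1.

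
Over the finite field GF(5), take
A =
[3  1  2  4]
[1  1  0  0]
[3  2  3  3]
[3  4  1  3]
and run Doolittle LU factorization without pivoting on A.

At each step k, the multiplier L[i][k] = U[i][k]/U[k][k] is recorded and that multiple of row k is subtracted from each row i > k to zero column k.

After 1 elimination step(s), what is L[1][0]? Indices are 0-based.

Step 1: pivot at (0,0) is 3.
  row1 ← row1 − (2)·row0  ⇒  L[1][0]=2, U row1=(0, 4, 1, 2)
  row2 ← row2 − (1)·row0  ⇒  L[2][0]=1, U row2=(0, 1, 1, 4)
  row3 ← row3 − (1)·row0  ⇒  L[3][0]=1, U row3=(0, 3, 4, 4)

L[1][0] = 2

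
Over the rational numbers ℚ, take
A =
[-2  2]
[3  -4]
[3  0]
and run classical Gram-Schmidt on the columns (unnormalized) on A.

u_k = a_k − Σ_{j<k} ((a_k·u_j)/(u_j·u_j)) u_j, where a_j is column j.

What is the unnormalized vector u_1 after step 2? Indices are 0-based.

u_1 = (6/11, -20/11, 24/11)

Step 1: u_0 = a_0 = (-2, 3, 3).
Step 2: u_1 = a_1 − (-8/11)·u_0 = (6/11, -20/11, 24/11).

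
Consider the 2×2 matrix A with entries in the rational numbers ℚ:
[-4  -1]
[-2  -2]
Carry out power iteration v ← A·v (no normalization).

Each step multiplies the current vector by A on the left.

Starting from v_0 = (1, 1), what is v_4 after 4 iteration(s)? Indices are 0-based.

v_4 = (540, 396)

v_0 = (1, 1).
v_1 = A·v_0 = (-5, -4).
v_2 = A·v_1 = (24, 18).
v_3 = A·v_2 = (-114, -84).
v_4 = A·v_3 = (540, 396).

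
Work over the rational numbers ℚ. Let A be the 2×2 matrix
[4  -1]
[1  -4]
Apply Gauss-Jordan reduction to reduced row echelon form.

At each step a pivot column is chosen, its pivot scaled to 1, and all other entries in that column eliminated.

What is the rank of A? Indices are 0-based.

[1] R0 /= 4  ⇒  (1, -1/4)
     R1 -= 1·R0  ⇒  (0, -15/4)
[2] R1 /= -15/4  ⇒  (0, 1)
     R0 -= -1/4·R1  ⇒  (1, 0)

rank = 2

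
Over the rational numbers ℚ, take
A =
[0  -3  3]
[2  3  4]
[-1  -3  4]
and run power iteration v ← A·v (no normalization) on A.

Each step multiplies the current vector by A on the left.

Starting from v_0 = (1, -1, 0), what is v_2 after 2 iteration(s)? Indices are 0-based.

v_2 = (9, 11, 8)

v_0 = (1, -1, 0).
v_1 = A·v_0 = (3, -1, 2).
v_2 = A·v_1 = (9, 11, 8).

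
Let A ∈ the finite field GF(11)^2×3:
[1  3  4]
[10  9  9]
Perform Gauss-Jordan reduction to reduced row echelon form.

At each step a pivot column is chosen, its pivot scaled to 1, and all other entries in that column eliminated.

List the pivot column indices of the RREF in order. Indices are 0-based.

pivot columns: 0, 1

[1] R0 /= 1  ⇒  (1, 3, 4)
     R1 -= 10·R0  ⇒  (0, 1, 2)
[2] R1 /= 1  ⇒  (0, 1, 2)
     R0 -= 3·R1  ⇒  (1, 0, 9)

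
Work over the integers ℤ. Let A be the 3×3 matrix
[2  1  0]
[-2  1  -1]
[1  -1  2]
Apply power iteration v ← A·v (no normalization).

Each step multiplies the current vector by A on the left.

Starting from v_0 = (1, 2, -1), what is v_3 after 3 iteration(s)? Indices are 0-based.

v_0 = (1, 2, -1).
v_1 = A·v_0 = (4, 1, -3).
v_2 = A·v_1 = (9, -4, -3).
v_3 = A·v_2 = (14, -19, 7).

v_3 = (14, -19, 7)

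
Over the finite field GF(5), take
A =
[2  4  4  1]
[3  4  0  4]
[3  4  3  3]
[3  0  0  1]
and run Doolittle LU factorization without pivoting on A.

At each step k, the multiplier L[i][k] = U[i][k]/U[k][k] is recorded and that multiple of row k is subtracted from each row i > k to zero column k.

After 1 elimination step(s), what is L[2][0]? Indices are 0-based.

L[2][0] = 4

Step 1: pivot at (0,0) is 2.
  row1 ← row1 − (4)·row0  ⇒  L[1][0]=4, U row1=(0, 3, 4, 0)
  row2 ← row2 − (4)·row0  ⇒  L[2][0]=4, U row2=(0, 3, 2, 4)
  row3 ← row3 − (4)·row0  ⇒  L[3][0]=4, U row3=(0, 4, 4, 2)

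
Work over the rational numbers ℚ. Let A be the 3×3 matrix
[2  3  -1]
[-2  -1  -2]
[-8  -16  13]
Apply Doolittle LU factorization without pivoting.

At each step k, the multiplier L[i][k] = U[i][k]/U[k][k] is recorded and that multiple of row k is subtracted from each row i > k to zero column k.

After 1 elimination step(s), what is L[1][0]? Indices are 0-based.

[col 0] pivot 2
  R1 -= -1*R0 → (0, 2, -3)  (L[1][0] := -1)
  R2 -= -4*R0 → (0, -4, 9)  (L[2][0] := -4)

L[1][0] = -1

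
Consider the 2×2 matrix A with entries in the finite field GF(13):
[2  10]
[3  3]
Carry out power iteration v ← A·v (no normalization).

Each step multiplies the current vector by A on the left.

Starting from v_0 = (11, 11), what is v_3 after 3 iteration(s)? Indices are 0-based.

v_3 = (1, 4)

v_0 = (11, 11).
v_1 = A·v_0 = (2, 1).
v_2 = A·v_1 = (1, 9).
v_3 = A·v_2 = (1, 4).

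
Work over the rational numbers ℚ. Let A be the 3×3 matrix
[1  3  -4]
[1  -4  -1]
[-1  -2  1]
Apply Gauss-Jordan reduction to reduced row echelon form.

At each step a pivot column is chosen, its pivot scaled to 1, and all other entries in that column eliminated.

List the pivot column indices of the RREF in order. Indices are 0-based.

pivot(0,0)=1: scale R0 → (1, 3, -4)
  clear (1,0): R1 −= (1)R0 → (0, -7, 3)
  clear (2,0): R2 −= (-1)R0 → (0, 1, -3)
pivot(1,1)=-7: scale R1 → (0, 1, -3/7)
  clear (0,1): R0 −= (3)R1 → (1, 0, -19/7)
  clear (2,1): R2 −= (1)R1 → (0, 0, -18/7)
pivot(2,2)=-18/7: scale R2 → (0, 0, 1)
  clear (0,2): R0 −= (-19/7)R2 → (1, 0, 0)
  clear (1,2): R1 −= (-3/7)R2 → (0, 1, 0)

pivot columns: 0, 1, 2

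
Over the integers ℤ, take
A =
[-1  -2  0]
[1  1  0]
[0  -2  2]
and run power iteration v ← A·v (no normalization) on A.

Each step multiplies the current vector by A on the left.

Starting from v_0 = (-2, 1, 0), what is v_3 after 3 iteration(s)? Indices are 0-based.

v_0 = (-2, 1, 0).
v_1 = A·v_0 = (0, -1, -2).
v_2 = A·v_1 = (2, -1, -2).
v_3 = A·v_2 = (0, 1, -2).

v_3 = (0, 1, -2)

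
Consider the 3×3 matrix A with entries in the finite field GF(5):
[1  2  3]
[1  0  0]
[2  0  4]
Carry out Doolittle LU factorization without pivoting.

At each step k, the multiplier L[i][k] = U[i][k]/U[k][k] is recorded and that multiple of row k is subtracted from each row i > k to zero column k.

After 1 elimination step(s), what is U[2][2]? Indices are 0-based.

[col 0] pivot 1
  R1 -= 1*R0 → (0, 3, 2)  (L[1][0] := 1)
  R2 -= 2*R0 → (0, 1, 3)  (L[2][0] := 2)

U[2][2] = 3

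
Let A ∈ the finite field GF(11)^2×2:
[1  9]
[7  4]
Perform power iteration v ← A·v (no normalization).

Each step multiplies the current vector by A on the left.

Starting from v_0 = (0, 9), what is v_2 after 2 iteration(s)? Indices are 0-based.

v_0 = (0, 9).
v_1 = A·v_0 = (4, 3).
v_2 = A·v_1 = (9, 7).

v_2 = (9, 7)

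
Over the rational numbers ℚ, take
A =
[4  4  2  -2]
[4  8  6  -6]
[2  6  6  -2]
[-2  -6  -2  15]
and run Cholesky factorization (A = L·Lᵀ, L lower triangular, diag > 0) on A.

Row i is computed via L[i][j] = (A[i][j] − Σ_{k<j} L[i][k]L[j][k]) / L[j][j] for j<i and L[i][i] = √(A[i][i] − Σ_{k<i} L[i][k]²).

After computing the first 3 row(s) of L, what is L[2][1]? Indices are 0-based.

Step 1: L[0][0] = √(4) = 2.
  L[1][0] = (4) / L[0][0] = 2.
Step 2: L[1][1] = √(4) = 2.
  L[2][0] = (2) / L[0][0] = 1.
  L[2][1] = (4) / L[1][1] = 2.
Step 3: L[2][2] = √(1) = 1.

L[2][1] = 2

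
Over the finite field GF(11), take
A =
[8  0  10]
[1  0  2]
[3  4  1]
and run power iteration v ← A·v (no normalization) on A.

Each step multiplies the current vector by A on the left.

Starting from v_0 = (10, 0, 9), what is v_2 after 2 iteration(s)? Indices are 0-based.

v_2 = (1, 6, 1)

v_0 = (10, 0, 9).
v_1 = A·v_0 = (5, 6, 6).
v_2 = A·v_1 = (1, 6, 1).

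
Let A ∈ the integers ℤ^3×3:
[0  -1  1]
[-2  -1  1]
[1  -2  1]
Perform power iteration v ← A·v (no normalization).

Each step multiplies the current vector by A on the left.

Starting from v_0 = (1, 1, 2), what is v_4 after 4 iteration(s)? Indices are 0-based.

v_0 = (1, 1, 2).
v_1 = A·v_0 = (1, -1, 1).
v_2 = A·v_1 = (2, 0, 4).
v_3 = A·v_2 = (4, 0, 6).
v_4 = A·v_3 = (6, -2, 10).

v_4 = (6, -2, 10)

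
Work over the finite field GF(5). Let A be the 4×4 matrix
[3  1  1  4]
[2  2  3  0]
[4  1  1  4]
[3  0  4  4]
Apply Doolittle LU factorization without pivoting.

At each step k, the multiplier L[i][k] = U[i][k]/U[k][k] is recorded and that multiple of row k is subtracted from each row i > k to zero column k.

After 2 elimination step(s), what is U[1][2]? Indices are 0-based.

U[1][2] = 4

Step 1: pivot at (0,0) is 3.
  row1 ← row1 − (4)·row0  ⇒  L[1][0]=4, U row1=(0, 3, 4, 4)
  row2 ← row2 − (3)·row0  ⇒  L[2][0]=3, U row2=(0, 3, 3, 2)
  row3 ← row3 − (1)·row0  ⇒  L[3][0]=1, U row3=(0, 4, 3, 0)
Step 2: pivot at (1,1) is 3.
  row2 ← row2 − (1)·row1  ⇒  L[2][1]=1, U row2=(0, 0, 4, 3)
  row3 ← row3 − (3)·row1  ⇒  L[3][1]=3, U row3=(0, 0, 1, 3)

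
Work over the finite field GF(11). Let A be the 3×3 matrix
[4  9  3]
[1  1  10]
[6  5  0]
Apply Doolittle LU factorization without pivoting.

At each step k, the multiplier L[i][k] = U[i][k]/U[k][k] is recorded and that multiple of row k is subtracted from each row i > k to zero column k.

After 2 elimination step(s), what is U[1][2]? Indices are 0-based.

Step 1: pivot at (0,0) is 4.
  row1 ← row1 − (3)·row0  ⇒  L[1][0]=3, U row1=(0, 7, 1)
  row2 ← row2 − (7)·row0  ⇒  L[2][0]=7, U row2=(0, 8, 1)
Step 2: pivot at (1,1) is 7.
  row2 ← row2 − (9)·row1  ⇒  L[2][1]=9, U row2=(0, 0, 3)

U[1][2] = 1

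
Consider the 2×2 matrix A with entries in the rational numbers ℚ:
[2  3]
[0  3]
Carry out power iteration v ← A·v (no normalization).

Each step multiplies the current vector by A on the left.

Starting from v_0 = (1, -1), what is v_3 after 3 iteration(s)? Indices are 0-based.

v_0 = (1, -1).
v_1 = A·v_0 = (-1, -3).
v_2 = A·v_1 = (-11, -9).
v_3 = A·v_2 = (-49, -27).

v_3 = (-49, -27)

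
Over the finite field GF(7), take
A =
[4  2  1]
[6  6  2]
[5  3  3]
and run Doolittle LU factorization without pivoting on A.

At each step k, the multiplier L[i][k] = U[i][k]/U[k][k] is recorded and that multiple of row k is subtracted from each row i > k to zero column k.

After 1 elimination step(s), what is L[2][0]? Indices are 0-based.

L[2][0] = 3

Step 1: pivot at (0,0) is 4.
  row1 ← row1 − (5)·row0  ⇒  L[1][0]=5, U row1=(0, 3, 4)
  row2 ← row2 − (3)·row0  ⇒  L[2][0]=3, U row2=(0, 4, 0)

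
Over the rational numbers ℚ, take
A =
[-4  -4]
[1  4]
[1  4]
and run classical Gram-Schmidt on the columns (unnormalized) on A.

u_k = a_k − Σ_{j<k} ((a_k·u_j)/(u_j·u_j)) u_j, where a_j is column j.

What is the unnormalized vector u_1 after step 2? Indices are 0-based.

u_1 = (4/3, 8/3, 8/3)

Step 1: u_0 = a_0 = (-4, 1, 1).
Step 2: u_1 = a_1 − (4/3)·u_0 = (4/3, 8/3, 8/3).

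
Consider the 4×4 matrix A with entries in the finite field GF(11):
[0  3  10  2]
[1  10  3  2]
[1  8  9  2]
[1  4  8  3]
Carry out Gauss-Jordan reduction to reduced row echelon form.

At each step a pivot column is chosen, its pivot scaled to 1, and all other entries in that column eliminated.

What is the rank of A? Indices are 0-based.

rank = 4

step 1: exchange rows 0,1
step 1: normalize row 0 (÷1) = (1, 10, 3, 2)
  row 2: subtract 1×row0 = (0, 9, 6, 0)
  row 3: subtract 1×row0 = (0, 5, 5, 1)
step 2: normalize row 1 (÷3) = (0, 1, 7, 8)
  row 0: subtract 10×row1 = (1, 0, 10, 10)
  row 2: subtract 9×row1 = (0, 0, 9, 5)
  row 3: subtract 5×row1 = (0, 0, 3, 5)
step 3: normalize row 2 (÷9) = (0, 0, 1, 3)
  row 0: subtract 10×row2 = (1, 0, 0, 2)
  row 1: subtract 7×row2 = (0, 1, 0, 9)
  row 3: subtract 3×row2 = (0, 0, 0, 7)
step 4: normalize row 3 (÷7) = (0, 0, 0, 1)
  row 0: subtract 2×row3 = (1, 0, 0, 0)
  row 1: subtract 9×row3 = (0, 1, 0, 0)
  row 2: subtract 3×row3 = (0, 0, 1, 0)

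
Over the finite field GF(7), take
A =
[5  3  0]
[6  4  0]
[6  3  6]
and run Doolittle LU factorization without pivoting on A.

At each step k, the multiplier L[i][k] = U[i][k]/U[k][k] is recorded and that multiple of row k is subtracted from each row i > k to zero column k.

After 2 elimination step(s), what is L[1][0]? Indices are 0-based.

[col 0] pivot 5
  R1 -= 4*R0 → (0, 6, 0)  (L[1][0] := 4)
  R2 -= 4*R0 → (0, 5, 6)  (L[2][0] := 4)
[col 1] pivot 6
  R2 -= 2*R1 → (0, 0, 6)  (L[2][1] := 2)

L[1][0] = 4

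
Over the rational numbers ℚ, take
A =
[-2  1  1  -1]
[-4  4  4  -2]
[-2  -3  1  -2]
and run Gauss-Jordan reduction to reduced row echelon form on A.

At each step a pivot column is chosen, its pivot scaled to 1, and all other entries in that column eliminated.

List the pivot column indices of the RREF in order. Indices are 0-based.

pivot columns: 0, 1, 2

step 1: normalize row 0 (÷-2) = (1, -1/2, -1/2, 1/2)
  row 1: subtract -4×row0 = (0, 2, 2, 0)
  row 2: subtract -2×row0 = (0, -4, 0, -1)
step 2: normalize row 1 (÷2) = (0, 1, 1, 0)
  row 0: subtract -1/2×row1 = (1, 0, 0, 1/2)
  row 2: subtract -4×row1 = (0, 0, 4, -1)
step 3: normalize row 2 (÷4) = (0, 0, 1, -1/4)
  row 1: subtract 1×row2 = (0, 1, 0, 1/4)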